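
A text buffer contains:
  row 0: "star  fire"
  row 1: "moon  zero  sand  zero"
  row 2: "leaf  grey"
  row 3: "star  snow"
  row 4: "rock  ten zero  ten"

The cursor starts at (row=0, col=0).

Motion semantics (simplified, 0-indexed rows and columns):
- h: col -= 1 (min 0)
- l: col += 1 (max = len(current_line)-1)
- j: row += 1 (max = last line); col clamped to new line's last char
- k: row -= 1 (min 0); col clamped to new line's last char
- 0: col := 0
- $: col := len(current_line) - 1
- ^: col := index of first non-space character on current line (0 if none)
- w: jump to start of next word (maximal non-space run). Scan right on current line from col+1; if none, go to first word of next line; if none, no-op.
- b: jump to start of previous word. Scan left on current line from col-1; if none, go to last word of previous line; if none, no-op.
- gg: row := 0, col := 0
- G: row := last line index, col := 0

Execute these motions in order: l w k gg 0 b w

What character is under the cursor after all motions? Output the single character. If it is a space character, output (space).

Answer: f

Derivation:
After 1 (l): row=0 col=1 char='t'
After 2 (w): row=0 col=6 char='f'
After 3 (k): row=0 col=6 char='f'
After 4 (gg): row=0 col=0 char='s'
After 5 (0): row=0 col=0 char='s'
After 6 (b): row=0 col=0 char='s'
After 7 (w): row=0 col=6 char='f'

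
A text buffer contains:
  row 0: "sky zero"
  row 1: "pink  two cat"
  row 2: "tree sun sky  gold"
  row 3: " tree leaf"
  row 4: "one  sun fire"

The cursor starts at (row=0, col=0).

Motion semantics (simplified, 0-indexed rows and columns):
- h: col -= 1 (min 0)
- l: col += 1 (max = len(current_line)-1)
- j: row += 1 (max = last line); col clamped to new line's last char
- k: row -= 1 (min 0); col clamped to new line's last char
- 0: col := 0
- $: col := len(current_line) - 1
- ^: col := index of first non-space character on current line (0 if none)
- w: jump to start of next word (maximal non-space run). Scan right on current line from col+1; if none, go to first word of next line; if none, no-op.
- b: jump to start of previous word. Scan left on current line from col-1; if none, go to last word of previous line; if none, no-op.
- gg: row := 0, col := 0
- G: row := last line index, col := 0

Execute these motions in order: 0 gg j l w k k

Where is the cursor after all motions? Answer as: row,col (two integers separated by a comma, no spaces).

After 1 (0): row=0 col=0 char='s'
After 2 (gg): row=0 col=0 char='s'
After 3 (j): row=1 col=0 char='p'
After 4 (l): row=1 col=1 char='i'
After 5 (w): row=1 col=6 char='t'
After 6 (k): row=0 col=6 char='r'
After 7 (k): row=0 col=6 char='r'

Answer: 0,6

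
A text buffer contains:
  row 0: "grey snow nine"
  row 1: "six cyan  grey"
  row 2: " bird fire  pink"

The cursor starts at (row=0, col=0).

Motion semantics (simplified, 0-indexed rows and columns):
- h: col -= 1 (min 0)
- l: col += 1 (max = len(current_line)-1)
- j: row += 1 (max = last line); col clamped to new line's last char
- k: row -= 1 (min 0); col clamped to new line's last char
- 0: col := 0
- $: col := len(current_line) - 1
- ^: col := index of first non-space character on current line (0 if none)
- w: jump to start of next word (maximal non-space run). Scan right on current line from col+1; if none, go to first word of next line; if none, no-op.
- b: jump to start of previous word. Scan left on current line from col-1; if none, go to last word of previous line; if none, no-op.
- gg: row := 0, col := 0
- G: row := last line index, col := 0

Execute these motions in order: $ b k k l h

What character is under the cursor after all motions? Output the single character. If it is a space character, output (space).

Answer: n

Derivation:
After 1 ($): row=0 col=13 char='e'
After 2 (b): row=0 col=10 char='n'
After 3 (k): row=0 col=10 char='n'
After 4 (k): row=0 col=10 char='n'
After 5 (l): row=0 col=11 char='i'
After 6 (h): row=0 col=10 char='n'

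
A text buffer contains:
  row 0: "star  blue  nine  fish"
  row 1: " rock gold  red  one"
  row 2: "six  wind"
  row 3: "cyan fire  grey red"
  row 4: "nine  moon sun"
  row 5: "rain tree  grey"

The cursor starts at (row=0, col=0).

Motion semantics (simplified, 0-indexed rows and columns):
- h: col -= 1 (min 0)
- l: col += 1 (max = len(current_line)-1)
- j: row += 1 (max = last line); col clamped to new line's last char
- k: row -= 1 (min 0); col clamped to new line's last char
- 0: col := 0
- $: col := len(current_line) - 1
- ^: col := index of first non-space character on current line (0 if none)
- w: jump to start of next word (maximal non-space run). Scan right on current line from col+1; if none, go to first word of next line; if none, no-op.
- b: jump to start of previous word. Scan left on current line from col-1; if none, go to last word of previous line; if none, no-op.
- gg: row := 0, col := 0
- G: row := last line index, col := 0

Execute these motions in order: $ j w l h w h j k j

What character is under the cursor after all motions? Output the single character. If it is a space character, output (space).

Answer: (space)

Derivation:
After 1 ($): row=0 col=21 char='h'
After 2 (j): row=1 col=19 char='e'
After 3 (w): row=2 col=0 char='s'
After 4 (l): row=2 col=1 char='i'
After 5 (h): row=2 col=0 char='s'
After 6 (w): row=2 col=5 char='w'
After 7 (h): row=2 col=4 char='_'
After 8 (j): row=3 col=4 char='_'
After 9 (k): row=2 col=4 char='_'
After 10 (j): row=3 col=4 char='_'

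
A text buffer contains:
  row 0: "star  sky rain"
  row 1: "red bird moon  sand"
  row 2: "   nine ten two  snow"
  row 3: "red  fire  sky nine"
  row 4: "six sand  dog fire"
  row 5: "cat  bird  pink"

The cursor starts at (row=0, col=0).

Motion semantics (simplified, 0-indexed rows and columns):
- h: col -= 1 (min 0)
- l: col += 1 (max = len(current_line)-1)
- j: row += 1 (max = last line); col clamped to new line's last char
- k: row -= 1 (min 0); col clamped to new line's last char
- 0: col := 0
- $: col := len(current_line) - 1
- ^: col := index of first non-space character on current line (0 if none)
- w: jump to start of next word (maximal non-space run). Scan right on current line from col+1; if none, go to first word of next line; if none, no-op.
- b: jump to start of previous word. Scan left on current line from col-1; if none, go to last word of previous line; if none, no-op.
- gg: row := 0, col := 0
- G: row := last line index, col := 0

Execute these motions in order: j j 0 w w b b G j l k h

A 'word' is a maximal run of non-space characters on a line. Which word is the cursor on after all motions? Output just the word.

After 1 (j): row=1 col=0 char='r'
After 2 (j): row=2 col=0 char='_'
After 3 (0): row=2 col=0 char='_'
After 4 (w): row=2 col=3 char='n'
After 5 (w): row=2 col=8 char='t'
After 6 (b): row=2 col=3 char='n'
After 7 (b): row=1 col=15 char='s'
After 8 (G): row=5 col=0 char='c'
After 9 (j): row=5 col=0 char='c'
After 10 (l): row=5 col=1 char='a'
After 11 (k): row=4 col=1 char='i'
After 12 (h): row=4 col=0 char='s'

Answer: six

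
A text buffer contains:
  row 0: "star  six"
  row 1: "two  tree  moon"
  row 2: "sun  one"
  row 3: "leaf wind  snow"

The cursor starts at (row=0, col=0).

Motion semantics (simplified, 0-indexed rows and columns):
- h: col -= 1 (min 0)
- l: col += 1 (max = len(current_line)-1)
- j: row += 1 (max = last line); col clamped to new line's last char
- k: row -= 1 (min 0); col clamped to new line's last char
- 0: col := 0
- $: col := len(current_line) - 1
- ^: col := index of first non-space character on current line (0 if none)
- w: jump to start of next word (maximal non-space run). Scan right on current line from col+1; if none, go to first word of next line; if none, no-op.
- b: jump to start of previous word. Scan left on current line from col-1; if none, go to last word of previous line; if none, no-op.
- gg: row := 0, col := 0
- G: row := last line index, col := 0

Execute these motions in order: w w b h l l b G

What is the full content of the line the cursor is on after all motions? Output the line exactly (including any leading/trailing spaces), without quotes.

Answer: leaf wind  snow

Derivation:
After 1 (w): row=0 col=6 char='s'
After 2 (w): row=1 col=0 char='t'
After 3 (b): row=0 col=6 char='s'
After 4 (h): row=0 col=5 char='_'
After 5 (l): row=0 col=6 char='s'
After 6 (l): row=0 col=7 char='i'
After 7 (b): row=0 col=6 char='s'
After 8 (G): row=3 col=0 char='l'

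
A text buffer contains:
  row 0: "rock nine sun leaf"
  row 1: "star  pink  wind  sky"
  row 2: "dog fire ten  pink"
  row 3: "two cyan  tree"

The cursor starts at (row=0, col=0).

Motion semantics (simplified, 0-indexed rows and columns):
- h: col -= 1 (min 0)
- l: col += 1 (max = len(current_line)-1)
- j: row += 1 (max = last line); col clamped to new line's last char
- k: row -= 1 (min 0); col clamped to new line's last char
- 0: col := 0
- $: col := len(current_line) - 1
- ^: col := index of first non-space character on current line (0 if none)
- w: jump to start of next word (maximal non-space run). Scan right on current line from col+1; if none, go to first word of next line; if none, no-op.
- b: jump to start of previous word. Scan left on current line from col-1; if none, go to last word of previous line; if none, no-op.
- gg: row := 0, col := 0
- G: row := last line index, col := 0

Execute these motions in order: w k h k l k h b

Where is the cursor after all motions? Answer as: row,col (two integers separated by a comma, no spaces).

Answer: 0,0

Derivation:
After 1 (w): row=0 col=5 char='n'
After 2 (k): row=0 col=5 char='n'
After 3 (h): row=0 col=4 char='_'
After 4 (k): row=0 col=4 char='_'
After 5 (l): row=0 col=5 char='n'
After 6 (k): row=0 col=5 char='n'
After 7 (h): row=0 col=4 char='_'
After 8 (b): row=0 col=0 char='r'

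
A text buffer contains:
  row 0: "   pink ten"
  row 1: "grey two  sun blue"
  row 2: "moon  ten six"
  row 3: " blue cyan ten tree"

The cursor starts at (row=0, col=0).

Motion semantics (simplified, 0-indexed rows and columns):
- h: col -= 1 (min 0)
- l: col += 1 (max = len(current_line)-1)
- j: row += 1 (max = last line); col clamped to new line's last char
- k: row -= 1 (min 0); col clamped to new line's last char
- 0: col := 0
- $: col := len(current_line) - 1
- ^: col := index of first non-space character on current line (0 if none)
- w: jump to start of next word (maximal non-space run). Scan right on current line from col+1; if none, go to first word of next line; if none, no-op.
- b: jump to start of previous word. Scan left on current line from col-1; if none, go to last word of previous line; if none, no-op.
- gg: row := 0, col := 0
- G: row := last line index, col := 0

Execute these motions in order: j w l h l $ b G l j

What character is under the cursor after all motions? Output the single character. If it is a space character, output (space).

Answer: b

Derivation:
After 1 (j): row=1 col=0 char='g'
After 2 (w): row=1 col=5 char='t'
After 3 (l): row=1 col=6 char='w'
After 4 (h): row=1 col=5 char='t'
After 5 (l): row=1 col=6 char='w'
After 6 ($): row=1 col=17 char='e'
After 7 (b): row=1 col=14 char='b'
After 8 (G): row=3 col=0 char='_'
After 9 (l): row=3 col=1 char='b'
After 10 (j): row=3 col=1 char='b'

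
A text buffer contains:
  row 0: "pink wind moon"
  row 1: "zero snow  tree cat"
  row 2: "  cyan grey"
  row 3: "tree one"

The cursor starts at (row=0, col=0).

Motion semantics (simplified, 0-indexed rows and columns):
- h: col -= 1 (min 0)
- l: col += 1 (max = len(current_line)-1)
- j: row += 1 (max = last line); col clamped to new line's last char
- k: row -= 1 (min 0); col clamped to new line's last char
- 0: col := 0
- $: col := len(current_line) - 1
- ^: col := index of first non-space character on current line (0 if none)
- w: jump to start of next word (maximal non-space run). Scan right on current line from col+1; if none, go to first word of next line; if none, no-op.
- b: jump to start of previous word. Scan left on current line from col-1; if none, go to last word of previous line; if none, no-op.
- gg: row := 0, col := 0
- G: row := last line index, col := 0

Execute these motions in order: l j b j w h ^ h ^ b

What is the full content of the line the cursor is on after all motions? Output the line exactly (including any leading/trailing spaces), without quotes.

After 1 (l): row=0 col=1 char='i'
After 2 (j): row=1 col=1 char='e'
After 3 (b): row=1 col=0 char='z'
After 4 (j): row=2 col=0 char='_'
After 5 (w): row=2 col=2 char='c'
After 6 (h): row=2 col=1 char='_'
After 7 (^): row=2 col=2 char='c'
After 8 (h): row=2 col=1 char='_'
After 9 (^): row=2 col=2 char='c'
After 10 (b): row=1 col=16 char='c'

Answer: zero snow  tree cat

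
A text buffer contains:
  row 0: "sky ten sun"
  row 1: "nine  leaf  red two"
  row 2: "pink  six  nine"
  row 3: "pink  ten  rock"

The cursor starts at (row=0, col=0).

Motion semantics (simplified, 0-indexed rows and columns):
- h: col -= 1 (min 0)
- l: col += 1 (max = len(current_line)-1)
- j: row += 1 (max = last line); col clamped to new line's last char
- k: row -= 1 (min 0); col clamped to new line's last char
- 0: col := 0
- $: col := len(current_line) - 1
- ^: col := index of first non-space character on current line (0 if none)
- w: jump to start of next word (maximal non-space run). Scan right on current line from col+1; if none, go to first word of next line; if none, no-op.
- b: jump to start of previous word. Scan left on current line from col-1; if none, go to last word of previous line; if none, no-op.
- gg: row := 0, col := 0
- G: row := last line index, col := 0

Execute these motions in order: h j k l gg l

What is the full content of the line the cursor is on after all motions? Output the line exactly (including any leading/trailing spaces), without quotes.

After 1 (h): row=0 col=0 char='s'
After 2 (j): row=1 col=0 char='n'
After 3 (k): row=0 col=0 char='s'
After 4 (l): row=0 col=1 char='k'
After 5 (gg): row=0 col=0 char='s'
After 6 (l): row=0 col=1 char='k'

Answer: sky ten sun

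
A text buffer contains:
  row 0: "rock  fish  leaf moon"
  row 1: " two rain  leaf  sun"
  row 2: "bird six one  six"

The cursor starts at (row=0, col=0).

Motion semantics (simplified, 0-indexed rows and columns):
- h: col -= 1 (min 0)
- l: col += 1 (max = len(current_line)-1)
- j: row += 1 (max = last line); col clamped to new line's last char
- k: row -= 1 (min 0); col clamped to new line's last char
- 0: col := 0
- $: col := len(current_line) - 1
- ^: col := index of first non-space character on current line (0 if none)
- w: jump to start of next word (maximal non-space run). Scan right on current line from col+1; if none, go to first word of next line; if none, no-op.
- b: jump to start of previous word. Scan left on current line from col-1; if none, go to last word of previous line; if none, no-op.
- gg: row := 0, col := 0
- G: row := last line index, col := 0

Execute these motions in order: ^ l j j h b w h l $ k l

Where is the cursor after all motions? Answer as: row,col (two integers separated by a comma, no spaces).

After 1 (^): row=0 col=0 char='r'
After 2 (l): row=0 col=1 char='o'
After 3 (j): row=1 col=1 char='t'
After 4 (j): row=2 col=1 char='i'
After 5 (h): row=2 col=0 char='b'
After 6 (b): row=1 col=17 char='s'
After 7 (w): row=2 col=0 char='b'
After 8 (h): row=2 col=0 char='b'
After 9 (l): row=2 col=1 char='i'
After 10 ($): row=2 col=16 char='x'
After 11 (k): row=1 col=16 char='_'
After 12 (l): row=1 col=17 char='s'

Answer: 1,17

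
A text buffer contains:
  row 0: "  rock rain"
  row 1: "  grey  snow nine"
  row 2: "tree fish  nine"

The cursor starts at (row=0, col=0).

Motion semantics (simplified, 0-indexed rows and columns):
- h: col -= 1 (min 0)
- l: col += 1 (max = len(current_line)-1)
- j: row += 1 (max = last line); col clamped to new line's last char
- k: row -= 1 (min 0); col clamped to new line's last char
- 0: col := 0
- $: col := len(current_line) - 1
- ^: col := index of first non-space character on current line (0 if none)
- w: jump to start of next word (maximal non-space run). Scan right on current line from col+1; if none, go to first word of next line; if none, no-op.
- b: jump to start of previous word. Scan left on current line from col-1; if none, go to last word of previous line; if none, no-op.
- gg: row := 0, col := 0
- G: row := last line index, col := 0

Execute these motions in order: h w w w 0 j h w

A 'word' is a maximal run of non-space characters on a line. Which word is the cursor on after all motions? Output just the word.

After 1 (h): row=0 col=0 char='_'
After 2 (w): row=0 col=2 char='r'
After 3 (w): row=0 col=7 char='r'
After 4 (w): row=1 col=2 char='g'
After 5 (0): row=1 col=0 char='_'
After 6 (j): row=2 col=0 char='t'
After 7 (h): row=2 col=0 char='t'
After 8 (w): row=2 col=5 char='f'

Answer: fish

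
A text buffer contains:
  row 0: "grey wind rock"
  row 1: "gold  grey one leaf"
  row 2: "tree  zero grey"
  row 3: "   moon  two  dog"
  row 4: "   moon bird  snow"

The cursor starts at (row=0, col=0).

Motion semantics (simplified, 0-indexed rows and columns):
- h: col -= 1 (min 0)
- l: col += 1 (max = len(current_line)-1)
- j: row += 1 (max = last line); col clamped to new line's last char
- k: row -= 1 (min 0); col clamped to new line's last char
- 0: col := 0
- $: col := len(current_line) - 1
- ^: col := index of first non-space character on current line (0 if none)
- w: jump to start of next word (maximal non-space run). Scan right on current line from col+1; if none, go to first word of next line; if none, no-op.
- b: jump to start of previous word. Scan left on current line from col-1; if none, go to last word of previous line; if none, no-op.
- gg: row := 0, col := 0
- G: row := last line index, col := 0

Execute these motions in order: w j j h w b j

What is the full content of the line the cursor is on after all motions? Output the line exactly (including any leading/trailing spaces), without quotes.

After 1 (w): row=0 col=5 char='w'
After 2 (j): row=1 col=5 char='_'
After 3 (j): row=2 col=5 char='_'
After 4 (h): row=2 col=4 char='_'
After 5 (w): row=2 col=6 char='z'
After 6 (b): row=2 col=0 char='t'
After 7 (j): row=3 col=0 char='_'

Answer:    moon  two  dog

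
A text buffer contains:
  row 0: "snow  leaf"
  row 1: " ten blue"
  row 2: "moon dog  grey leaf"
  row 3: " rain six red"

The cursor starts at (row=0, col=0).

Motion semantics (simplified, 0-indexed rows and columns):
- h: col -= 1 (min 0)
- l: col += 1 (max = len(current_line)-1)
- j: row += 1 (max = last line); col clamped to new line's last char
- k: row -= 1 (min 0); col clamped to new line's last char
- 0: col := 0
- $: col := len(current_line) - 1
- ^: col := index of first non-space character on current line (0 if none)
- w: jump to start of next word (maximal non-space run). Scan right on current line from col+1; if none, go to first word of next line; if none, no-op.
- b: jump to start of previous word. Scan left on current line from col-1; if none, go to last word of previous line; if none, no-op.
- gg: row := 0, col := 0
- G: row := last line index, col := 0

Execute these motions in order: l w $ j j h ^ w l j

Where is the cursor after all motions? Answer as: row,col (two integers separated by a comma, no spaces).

Answer: 3,6

Derivation:
After 1 (l): row=0 col=1 char='n'
After 2 (w): row=0 col=6 char='l'
After 3 ($): row=0 col=9 char='f'
After 4 (j): row=1 col=8 char='e'
After 5 (j): row=2 col=8 char='_'
After 6 (h): row=2 col=7 char='g'
After 7 (^): row=2 col=0 char='m'
After 8 (w): row=2 col=5 char='d'
After 9 (l): row=2 col=6 char='o'
After 10 (j): row=3 col=6 char='s'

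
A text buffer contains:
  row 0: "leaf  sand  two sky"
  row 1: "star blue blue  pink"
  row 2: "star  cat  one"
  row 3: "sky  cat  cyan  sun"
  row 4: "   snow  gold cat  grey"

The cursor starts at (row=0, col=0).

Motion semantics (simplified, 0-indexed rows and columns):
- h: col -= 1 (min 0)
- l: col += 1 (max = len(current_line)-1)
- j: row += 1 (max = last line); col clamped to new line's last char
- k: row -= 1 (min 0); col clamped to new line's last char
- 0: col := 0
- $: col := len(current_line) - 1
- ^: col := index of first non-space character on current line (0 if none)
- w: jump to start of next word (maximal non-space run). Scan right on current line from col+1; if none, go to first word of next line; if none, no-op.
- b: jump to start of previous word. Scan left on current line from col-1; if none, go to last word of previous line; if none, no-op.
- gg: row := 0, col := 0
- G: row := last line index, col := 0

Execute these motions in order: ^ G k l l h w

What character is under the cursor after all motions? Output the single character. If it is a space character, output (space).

After 1 (^): row=0 col=0 char='l'
After 2 (G): row=4 col=0 char='_'
After 3 (k): row=3 col=0 char='s'
After 4 (l): row=3 col=1 char='k'
After 5 (l): row=3 col=2 char='y'
After 6 (h): row=3 col=1 char='k'
After 7 (w): row=3 col=5 char='c'

Answer: c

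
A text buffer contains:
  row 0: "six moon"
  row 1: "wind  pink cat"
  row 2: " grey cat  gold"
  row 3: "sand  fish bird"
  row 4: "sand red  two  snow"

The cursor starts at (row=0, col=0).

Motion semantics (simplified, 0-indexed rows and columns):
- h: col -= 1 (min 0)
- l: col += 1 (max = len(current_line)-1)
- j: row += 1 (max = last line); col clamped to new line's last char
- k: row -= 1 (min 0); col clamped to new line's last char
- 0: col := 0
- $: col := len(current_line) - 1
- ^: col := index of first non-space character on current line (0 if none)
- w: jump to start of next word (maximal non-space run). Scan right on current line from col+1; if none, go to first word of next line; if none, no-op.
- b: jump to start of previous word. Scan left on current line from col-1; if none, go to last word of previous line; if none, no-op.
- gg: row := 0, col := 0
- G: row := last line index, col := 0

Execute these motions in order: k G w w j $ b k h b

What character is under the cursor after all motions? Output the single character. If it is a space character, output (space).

Answer: b

Derivation:
After 1 (k): row=0 col=0 char='s'
After 2 (G): row=4 col=0 char='s'
After 3 (w): row=4 col=5 char='r'
After 4 (w): row=4 col=10 char='t'
After 5 (j): row=4 col=10 char='t'
After 6 ($): row=4 col=18 char='w'
After 7 (b): row=4 col=15 char='s'
After 8 (k): row=3 col=14 char='d'
After 9 (h): row=3 col=13 char='r'
After 10 (b): row=3 col=11 char='b'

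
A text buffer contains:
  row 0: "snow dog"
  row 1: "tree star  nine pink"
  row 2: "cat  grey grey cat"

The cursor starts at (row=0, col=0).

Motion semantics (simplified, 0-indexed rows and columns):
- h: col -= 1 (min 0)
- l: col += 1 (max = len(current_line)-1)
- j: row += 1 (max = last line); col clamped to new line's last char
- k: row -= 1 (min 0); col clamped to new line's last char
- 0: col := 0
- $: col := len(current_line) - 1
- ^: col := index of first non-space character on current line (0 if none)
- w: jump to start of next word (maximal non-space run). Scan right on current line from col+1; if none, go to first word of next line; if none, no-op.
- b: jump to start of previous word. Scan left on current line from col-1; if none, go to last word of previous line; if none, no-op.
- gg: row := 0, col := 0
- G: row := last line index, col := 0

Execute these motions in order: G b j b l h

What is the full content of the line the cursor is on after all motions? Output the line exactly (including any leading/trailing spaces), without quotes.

Answer: cat  grey grey cat

Derivation:
After 1 (G): row=2 col=0 char='c'
After 2 (b): row=1 col=16 char='p'
After 3 (j): row=2 col=16 char='a'
After 4 (b): row=2 col=15 char='c'
After 5 (l): row=2 col=16 char='a'
After 6 (h): row=2 col=15 char='c'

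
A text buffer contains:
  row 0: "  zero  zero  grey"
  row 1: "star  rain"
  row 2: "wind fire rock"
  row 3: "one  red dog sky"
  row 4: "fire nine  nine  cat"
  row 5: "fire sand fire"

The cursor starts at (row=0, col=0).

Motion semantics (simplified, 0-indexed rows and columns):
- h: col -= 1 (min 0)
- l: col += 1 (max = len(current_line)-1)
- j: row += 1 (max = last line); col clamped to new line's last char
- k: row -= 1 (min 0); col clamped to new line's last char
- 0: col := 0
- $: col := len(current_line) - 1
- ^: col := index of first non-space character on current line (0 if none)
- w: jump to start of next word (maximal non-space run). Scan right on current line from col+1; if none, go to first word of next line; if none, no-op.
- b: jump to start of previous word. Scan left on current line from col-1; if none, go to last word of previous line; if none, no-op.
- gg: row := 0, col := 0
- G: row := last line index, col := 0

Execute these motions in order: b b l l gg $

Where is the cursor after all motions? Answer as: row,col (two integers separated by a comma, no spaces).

Answer: 0,17

Derivation:
After 1 (b): row=0 col=0 char='_'
After 2 (b): row=0 col=0 char='_'
After 3 (l): row=0 col=1 char='_'
After 4 (l): row=0 col=2 char='z'
After 5 (gg): row=0 col=0 char='_'
After 6 ($): row=0 col=17 char='y'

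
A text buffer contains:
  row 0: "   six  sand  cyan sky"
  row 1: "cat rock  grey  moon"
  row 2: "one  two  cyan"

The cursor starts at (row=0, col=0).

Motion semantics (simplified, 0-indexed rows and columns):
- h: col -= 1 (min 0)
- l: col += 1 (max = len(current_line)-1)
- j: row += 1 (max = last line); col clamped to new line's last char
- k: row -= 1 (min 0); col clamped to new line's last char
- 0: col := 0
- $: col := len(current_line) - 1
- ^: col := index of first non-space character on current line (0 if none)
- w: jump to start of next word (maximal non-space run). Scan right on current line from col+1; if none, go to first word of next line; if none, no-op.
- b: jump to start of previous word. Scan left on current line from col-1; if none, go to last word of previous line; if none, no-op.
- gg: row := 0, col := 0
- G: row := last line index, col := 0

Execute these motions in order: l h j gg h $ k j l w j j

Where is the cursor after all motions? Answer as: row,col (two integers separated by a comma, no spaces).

After 1 (l): row=0 col=1 char='_'
After 2 (h): row=0 col=0 char='_'
After 3 (j): row=1 col=0 char='c'
After 4 (gg): row=0 col=0 char='_'
After 5 (h): row=0 col=0 char='_'
After 6 ($): row=0 col=21 char='y'
After 7 (k): row=0 col=21 char='y'
After 8 (j): row=1 col=19 char='n'
After 9 (l): row=1 col=19 char='n'
After 10 (w): row=2 col=0 char='o'
After 11 (j): row=2 col=0 char='o'
After 12 (j): row=2 col=0 char='o'

Answer: 2,0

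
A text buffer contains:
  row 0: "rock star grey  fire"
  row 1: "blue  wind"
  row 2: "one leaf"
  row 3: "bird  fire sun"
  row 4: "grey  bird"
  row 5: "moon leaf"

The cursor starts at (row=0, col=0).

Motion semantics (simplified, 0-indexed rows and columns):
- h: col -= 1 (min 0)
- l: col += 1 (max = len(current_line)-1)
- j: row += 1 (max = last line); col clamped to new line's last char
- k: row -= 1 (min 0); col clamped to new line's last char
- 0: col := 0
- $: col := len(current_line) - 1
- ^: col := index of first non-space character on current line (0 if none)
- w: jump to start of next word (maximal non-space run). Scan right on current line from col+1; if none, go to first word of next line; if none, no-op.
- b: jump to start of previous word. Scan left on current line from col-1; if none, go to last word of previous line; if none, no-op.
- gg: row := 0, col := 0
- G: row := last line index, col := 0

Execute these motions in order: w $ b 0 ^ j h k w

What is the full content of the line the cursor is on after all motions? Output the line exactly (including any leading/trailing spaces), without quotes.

After 1 (w): row=0 col=5 char='s'
After 2 ($): row=0 col=19 char='e'
After 3 (b): row=0 col=16 char='f'
After 4 (0): row=0 col=0 char='r'
After 5 (^): row=0 col=0 char='r'
After 6 (j): row=1 col=0 char='b'
After 7 (h): row=1 col=0 char='b'
After 8 (k): row=0 col=0 char='r'
After 9 (w): row=0 col=5 char='s'

Answer: rock star grey  fire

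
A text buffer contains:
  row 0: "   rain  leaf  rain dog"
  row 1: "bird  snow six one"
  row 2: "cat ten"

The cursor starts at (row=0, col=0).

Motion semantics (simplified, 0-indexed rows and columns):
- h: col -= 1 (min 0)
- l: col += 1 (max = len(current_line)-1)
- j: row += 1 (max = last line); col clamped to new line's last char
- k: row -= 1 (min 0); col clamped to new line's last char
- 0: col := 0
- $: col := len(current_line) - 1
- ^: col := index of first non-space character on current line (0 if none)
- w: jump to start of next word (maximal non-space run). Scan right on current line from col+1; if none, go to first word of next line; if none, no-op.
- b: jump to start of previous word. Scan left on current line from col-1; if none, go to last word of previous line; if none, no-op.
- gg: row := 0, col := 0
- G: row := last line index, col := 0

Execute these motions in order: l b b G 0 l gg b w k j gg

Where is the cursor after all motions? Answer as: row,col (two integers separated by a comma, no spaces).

Answer: 0,0

Derivation:
After 1 (l): row=0 col=1 char='_'
After 2 (b): row=0 col=1 char='_'
After 3 (b): row=0 col=1 char='_'
After 4 (G): row=2 col=0 char='c'
After 5 (0): row=2 col=0 char='c'
After 6 (l): row=2 col=1 char='a'
After 7 (gg): row=0 col=0 char='_'
After 8 (b): row=0 col=0 char='_'
After 9 (w): row=0 col=3 char='r'
After 10 (k): row=0 col=3 char='r'
After 11 (j): row=1 col=3 char='d'
After 12 (gg): row=0 col=0 char='_'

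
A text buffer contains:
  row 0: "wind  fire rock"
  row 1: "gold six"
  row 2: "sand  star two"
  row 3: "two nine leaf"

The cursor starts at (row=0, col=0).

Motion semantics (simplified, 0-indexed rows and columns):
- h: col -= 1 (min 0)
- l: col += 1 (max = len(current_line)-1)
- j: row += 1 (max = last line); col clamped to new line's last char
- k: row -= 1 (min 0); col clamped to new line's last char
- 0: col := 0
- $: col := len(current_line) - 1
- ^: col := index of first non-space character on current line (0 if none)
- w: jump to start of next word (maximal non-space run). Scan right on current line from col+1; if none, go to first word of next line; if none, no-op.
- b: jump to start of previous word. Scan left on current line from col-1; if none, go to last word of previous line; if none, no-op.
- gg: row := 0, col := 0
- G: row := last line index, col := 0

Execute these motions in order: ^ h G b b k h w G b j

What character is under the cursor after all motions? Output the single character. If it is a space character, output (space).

Answer: a

Derivation:
After 1 (^): row=0 col=0 char='w'
After 2 (h): row=0 col=0 char='w'
After 3 (G): row=3 col=0 char='t'
After 4 (b): row=2 col=11 char='t'
After 5 (b): row=2 col=6 char='s'
After 6 (k): row=1 col=6 char='i'
After 7 (h): row=1 col=5 char='s'
After 8 (w): row=2 col=0 char='s'
After 9 (G): row=3 col=0 char='t'
After 10 (b): row=2 col=11 char='t'
After 11 (j): row=3 col=11 char='a'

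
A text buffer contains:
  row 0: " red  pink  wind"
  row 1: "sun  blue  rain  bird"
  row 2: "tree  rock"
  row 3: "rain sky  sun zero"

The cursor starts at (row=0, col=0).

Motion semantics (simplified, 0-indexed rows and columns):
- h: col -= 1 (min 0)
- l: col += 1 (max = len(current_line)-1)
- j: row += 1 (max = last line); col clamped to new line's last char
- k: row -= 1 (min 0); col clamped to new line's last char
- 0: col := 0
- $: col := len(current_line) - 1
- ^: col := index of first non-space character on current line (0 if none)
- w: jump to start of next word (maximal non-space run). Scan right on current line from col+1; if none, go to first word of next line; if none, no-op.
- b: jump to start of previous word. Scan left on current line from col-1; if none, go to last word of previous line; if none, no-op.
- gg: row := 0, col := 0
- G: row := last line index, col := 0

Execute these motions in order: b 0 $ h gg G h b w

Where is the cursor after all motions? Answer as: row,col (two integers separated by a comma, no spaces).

Answer: 3,0

Derivation:
After 1 (b): row=0 col=0 char='_'
After 2 (0): row=0 col=0 char='_'
After 3 ($): row=0 col=15 char='d'
After 4 (h): row=0 col=14 char='n'
After 5 (gg): row=0 col=0 char='_'
After 6 (G): row=3 col=0 char='r'
After 7 (h): row=3 col=0 char='r'
After 8 (b): row=2 col=6 char='r'
After 9 (w): row=3 col=0 char='r'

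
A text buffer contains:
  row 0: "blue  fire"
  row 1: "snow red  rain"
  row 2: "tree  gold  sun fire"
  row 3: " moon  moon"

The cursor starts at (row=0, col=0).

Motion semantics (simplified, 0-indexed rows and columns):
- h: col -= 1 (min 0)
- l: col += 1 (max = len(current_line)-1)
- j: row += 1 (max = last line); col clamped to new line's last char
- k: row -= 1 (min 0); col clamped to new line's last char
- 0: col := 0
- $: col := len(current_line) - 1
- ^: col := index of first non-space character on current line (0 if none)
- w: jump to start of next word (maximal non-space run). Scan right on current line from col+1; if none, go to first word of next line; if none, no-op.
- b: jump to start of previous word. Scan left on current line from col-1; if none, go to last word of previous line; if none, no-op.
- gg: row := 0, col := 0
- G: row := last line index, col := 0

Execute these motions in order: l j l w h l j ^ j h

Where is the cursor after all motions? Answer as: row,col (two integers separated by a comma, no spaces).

Answer: 3,0

Derivation:
After 1 (l): row=0 col=1 char='l'
After 2 (j): row=1 col=1 char='n'
After 3 (l): row=1 col=2 char='o'
After 4 (w): row=1 col=5 char='r'
After 5 (h): row=1 col=4 char='_'
After 6 (l): row=1 col=5 char='r'
After 7 (j): row=2 col=5 char='_'
After 8 (^): row=2 col=0 char='t'
After 9 (j): row=3 col=0 char='_'
After 10 (h): row=3 col=0 char='_'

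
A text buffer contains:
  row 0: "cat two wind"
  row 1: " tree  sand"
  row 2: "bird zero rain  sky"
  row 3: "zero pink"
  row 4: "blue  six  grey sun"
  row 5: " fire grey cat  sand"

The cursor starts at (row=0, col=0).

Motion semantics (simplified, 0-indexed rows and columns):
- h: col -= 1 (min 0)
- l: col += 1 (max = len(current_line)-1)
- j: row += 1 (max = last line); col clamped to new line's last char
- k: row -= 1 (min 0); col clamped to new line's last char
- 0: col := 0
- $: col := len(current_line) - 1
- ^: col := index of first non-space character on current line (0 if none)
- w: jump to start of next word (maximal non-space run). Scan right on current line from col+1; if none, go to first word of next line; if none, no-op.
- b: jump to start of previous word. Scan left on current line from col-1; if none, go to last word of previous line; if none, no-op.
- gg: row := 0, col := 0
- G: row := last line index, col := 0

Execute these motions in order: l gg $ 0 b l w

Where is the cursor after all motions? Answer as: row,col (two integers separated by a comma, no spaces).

Answer: 0,4

Derivation:
After 1 (l): row=0 col=1 char='a'
After 2 (gg): row=0 col=0 char='c'
After 3 ($): row=0 col=11 char='d'
After 4 (0): row=0 col=0 char='c'
After 5 (b): row=0 col=0 char='c'
After 6 (l): row=0 col=1 char='a'
After 7 (w): row=0 col=4 char='t'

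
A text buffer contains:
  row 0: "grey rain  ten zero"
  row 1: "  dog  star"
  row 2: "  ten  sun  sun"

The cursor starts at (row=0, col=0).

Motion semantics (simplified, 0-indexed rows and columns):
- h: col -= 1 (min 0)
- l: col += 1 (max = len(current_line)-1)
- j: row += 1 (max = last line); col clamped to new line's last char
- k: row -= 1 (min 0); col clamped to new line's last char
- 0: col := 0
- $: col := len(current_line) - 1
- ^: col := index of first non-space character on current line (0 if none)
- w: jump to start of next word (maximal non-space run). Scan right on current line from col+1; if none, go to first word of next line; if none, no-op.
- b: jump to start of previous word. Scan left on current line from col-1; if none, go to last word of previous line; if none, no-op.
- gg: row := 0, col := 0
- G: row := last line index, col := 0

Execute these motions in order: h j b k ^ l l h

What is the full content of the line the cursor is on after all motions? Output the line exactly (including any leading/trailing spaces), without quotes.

Answer: grey rain  ten zero

Derivation:
After 1 (h): row=0 col=0 char='g'
After 2 (j): row=1 col=0 char='_'
After 3 (b): row=0 col=15 char='z'
After 4 (k): row=0 col=15 char='z'
After 5 (^): row=0 col=0 char='g'
After 6 (l): row=0 col=1 char='r'
After 7 (l): row=0 col=2 char='e'
After 8 (h): row=0 col=1 char='r'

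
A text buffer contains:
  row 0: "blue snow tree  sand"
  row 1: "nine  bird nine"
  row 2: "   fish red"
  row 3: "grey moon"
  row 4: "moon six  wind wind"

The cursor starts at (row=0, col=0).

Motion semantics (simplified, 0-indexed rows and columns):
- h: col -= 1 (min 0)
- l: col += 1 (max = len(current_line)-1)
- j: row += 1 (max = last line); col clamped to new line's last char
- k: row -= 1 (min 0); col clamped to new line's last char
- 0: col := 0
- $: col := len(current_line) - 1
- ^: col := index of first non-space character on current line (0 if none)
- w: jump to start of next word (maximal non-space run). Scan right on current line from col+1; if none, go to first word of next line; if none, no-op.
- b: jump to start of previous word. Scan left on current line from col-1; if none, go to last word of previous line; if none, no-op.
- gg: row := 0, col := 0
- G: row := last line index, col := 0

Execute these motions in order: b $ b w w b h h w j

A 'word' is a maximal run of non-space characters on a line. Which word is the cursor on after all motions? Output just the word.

After 1 (b): row=0 col=0 char='b'
After 2 ($): row=0 col=19 char='d'
After 3 (b): row=0 col=16 char='s'
After 4 (w): row=1 col=0 char='n'
After 5 (w): row=1 col=6 char='b'
After 6 (b): row=1 col=0 char='n'
After 7 (h): row=1 col=0 char='n'
After 8 (h): row=1 col=0 char='n'
After 9 (w): row=1 col=6 char='b'
After 10 (j): row=2 col=6 char='h'

Answer: fish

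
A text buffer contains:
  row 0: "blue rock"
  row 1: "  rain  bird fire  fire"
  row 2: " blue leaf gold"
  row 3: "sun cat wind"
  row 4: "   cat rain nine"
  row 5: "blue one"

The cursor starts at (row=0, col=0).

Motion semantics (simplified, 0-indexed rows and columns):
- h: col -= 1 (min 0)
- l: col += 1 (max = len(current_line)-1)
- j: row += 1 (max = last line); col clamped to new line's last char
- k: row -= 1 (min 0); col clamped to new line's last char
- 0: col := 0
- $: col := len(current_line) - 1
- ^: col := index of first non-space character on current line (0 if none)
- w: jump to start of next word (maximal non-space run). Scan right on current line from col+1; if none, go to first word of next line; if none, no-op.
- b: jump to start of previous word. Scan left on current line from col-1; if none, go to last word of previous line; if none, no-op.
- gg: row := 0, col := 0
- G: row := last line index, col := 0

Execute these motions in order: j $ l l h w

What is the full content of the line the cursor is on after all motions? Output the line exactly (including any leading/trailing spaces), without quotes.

After 1 (j): row=1 col=0 char='_'
After 2 ($): row=1 col=22 char='e'
After 3 (l): row=1 col=22 char='e'
After 4 (l): row=1 col=22 char='e'
After 5 (h): row=1 col=21 char='r'
After 6 (w): row=2 col=1 char='b'

Answer:  blue leaf gold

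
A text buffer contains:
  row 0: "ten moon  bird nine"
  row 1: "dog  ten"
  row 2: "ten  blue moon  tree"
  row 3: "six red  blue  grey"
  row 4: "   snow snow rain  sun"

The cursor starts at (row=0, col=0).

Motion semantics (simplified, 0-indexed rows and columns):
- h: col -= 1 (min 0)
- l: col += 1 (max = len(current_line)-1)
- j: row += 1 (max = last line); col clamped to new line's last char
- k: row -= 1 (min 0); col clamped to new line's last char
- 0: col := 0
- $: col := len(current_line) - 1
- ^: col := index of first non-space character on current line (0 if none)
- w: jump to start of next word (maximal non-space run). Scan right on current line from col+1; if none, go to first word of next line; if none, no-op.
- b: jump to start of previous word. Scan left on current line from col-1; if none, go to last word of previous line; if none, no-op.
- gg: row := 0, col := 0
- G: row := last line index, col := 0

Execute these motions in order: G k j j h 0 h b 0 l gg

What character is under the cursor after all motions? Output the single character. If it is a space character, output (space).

After 1 (G): row=4 col=0 char='_'
After 2 (k): row=3 col=0 char='s'
After 3 (j): row=4 col=0 char='_'
After 4 (j): row=4 col=0 char='_'
After 5 (h): row=4 col=0 char='_'
After 6 (0): row=4 col=0 char='_'
After 7 (h): row=4 col=0 char='_'
After 8 (b): row=3 col=15 char='g'
After 9 (0): row=3 col=0 char='s'
After 10 (l): row=3 col=1 char='i'
After 11 (gg): row=0 col=0 char='t'

Answer: t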